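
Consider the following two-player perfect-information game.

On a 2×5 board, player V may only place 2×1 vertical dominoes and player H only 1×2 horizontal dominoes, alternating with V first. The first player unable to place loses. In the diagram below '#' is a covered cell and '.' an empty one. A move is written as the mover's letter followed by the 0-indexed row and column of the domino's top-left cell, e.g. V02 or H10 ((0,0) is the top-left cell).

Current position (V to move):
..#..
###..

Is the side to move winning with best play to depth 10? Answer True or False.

V winning at [..#../###..]: True

ply 1, V at ..#../###.. | V03=+1→..##./####.*; V04=+1→..#.#/###.#
ply 2, H at ..##./####. | H00=-1→####./####.*
ply 3, V at ####./####. | V04=+1→#####/#####*
ply 4: #####/##### is terminal -1 (H); from ..#../###.. depth 10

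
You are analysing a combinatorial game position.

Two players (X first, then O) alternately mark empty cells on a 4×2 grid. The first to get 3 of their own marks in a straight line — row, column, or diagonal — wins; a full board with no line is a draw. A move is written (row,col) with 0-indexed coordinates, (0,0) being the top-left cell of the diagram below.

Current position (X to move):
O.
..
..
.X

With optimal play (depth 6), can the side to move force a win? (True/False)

X winning at [O./../../.X]: False

[O./../../.X] X move#1: (0,1):+0/OX/../../.X*, (1,0):+0/O./X./../.X, (1,1):+0/O./.X/../.X, (2,0):+0/O./../X./.X, (2,1):+0/O./../.X/.X, (3,0):+0/O./../../XX
[OX/../../.X] O move#2: (1,0):+0/OX/O./../.X*, (1,1):+0/OX/.O/../.X, (2,0):+0/OX/../O./.X, (2,1):+0/OX/../.O/.X, (3,0):+0/OX/../../OX
[OX/O./../.X] X move#3: (1,1):-1/OX/OX/../.X, (2,0):+0/OX/O./X./.X*, (2,1):-1/OX/O./.X/.X, (3,0):-1/OX/O./../XX
[OX/O./X./.X] O move#4: (1,1):+0/OX/OO/X./.X*, (2,1):+0/OX/O./XO/.X, (3,0):+0/OX/O./X./OX
[OX/OO/X./.X] X move#5: (2,1):+0/OX/OO/XX/.X*, (3,0):+0/OX/OO/X./XX
[OX/OO/XX/.X] O move#6: (3,0):+0/OX/OO/XX/OX*
[OX/OO/XX/OX] end (terminal +0, X#7); searched O./../../.X to 6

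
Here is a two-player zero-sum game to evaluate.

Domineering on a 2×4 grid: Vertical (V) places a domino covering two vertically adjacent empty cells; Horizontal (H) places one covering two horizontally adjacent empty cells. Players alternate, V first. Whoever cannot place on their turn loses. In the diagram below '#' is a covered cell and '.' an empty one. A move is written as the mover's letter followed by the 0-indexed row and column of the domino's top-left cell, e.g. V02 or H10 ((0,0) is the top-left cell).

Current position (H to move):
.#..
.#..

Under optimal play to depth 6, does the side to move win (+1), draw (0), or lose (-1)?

ply 1, H at .#../.#.. | H02=+1→.###/.#..*; H12=+1→.#../.###
ply 2, V at .###/.#.. | V00=-1→####/##..*
ply 3, H at ####/##.. | H12=+1→####/####*
ply 4: ####/#### is terminal -1 (V); from .#../.#.. depth 6

value(.#../.#.., H) = +1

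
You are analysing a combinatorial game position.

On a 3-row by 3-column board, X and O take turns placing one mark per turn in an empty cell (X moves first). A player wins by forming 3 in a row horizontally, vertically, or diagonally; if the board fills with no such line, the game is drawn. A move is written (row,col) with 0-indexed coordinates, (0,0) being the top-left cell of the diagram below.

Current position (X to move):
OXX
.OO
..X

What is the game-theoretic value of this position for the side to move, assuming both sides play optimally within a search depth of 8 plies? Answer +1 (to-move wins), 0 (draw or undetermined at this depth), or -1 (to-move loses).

[OXX/.OO/..X] X move#1: (1,0):+0/OXX/XOO/..X*, (2,0):-1/OXX/.OO/X.X, (2,1):-1/OXX/.OO/.XX
[OXX/XOO/..X] O move#2: (2,0):+0/OXX/XOO/O.X*, (2,1):+0/OXX/XOO/.OX
[OXX/XOO/O.X] X move#3: (2,1):+0/OXX/XOO/OXX*
[OXX/XOO/OXX] end (terminal +0, O#4); searched OXX/.OO/..X to 8

value(OXX/.OO/..X, X) = 0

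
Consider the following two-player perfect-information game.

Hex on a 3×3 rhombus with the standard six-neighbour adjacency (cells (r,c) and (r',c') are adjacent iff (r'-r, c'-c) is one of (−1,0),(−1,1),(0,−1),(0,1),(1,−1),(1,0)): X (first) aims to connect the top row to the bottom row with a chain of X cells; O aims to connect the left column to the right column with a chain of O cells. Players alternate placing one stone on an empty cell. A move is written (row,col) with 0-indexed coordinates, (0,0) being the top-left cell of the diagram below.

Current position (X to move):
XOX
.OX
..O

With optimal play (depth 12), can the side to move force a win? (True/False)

X winning at [XOX/.OX/..O]: True

p1 X@[XOX/.OX/..O]: (1,0)[XOX/XOX/..O]+1* (2,0)[XOX/.OX/X.O]+1 (2,1)[XOX/.OX/.XO]+1
p2 O@[XOX/XOX/..O]: (2,0)[XOX/XOX/O.O]-1* (2,1)[XOX/XOX/.OO]-1
p3 X@[XOX/XOX/O.O]: (2,1)[XOX/XOX/OXO]+1*
p4 O@[XOX/XOX/OXO] terminal -1; root [XOX/.OX/..O] d12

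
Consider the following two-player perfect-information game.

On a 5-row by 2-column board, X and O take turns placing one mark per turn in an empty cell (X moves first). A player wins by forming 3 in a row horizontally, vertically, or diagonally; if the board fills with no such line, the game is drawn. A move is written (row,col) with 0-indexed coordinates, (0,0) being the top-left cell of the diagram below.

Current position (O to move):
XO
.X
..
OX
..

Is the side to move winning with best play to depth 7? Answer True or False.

O winning at [XO/.X/../OX/..]: False

[XO/.X/../OX/..] O move#1: (1,0):-1/XO/OX/../OX/.., (2,0):-1/XO/.X/O./OX/.., (2,1):+0/XO/.X/.O/OX/..*, (4,0):-1/XO/.X/../OX/O., (4,1):-1/XO/.X/../OX/.O
[XO/.X/.O/OX/..] X move#2: (1,0):+0/XO/XX/.O/OX/..*, (2,0):+0/XO/.X/XO/OX/.., (4,0):+0/XO/.X/.O/OX/X., (4,1):-1/XO/.X/.O/OX/.X
[XO/XX/.O/OX/..] O move#3: (2,0):+0/XO/XX/OO/OX/..*, (4,0):-1/XO/XX/.O/OX/O., (4,1):-1/XO/XX/.O/OX/.O
[XO/XX/OO/OX/..] X move#4: (4,0):+0/XO/XX/OO/OX/X.*, (4,1):-1/XO/XX/OO/OX/.X
[XO/XX/OO/OX/X.] O move#5: (4,1):+0/XO/XX/OO/OX/XO*
[XO/XX/OO/OX/XO] end (terminal +0, X#6); searched XO/.X/../OX/.. to 7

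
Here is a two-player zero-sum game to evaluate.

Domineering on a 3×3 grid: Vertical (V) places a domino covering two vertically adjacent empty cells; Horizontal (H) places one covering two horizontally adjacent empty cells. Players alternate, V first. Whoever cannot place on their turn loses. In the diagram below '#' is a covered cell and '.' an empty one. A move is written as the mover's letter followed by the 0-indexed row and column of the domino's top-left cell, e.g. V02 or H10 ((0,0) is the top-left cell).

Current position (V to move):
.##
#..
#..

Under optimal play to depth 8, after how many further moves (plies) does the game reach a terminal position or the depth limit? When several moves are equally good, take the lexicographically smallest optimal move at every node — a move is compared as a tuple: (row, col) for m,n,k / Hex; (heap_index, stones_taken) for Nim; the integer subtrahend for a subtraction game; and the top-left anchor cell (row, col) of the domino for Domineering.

PV length from [.##/#../#..]: 1 ply

p1 V@[.##/#../#..]: V11[.##/##./##.]+1* V12[.##/#.#/#.#]+1
p2 H@[.##/##./##.] terminal -1; root [.##/#../#..] d8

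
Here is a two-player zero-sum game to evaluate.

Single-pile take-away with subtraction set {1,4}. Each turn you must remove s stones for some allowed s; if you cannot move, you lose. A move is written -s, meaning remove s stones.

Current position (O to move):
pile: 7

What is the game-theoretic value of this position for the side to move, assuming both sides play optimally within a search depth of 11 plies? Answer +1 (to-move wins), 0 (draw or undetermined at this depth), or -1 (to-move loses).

ply 1, O at 7 | -1=-1→6*; -4=-1→3
ply 2, X at 6 | -1=+1→5*; -4=+1→2
ply 3, O at 5 | -1=-1→4*; -4=-1→1
ply 4, X at 4 | -1=-1→3; -4=+1→0*
ply 5: 0 is terminal -1 (O); from 7 depth 11

value(7, O) = -1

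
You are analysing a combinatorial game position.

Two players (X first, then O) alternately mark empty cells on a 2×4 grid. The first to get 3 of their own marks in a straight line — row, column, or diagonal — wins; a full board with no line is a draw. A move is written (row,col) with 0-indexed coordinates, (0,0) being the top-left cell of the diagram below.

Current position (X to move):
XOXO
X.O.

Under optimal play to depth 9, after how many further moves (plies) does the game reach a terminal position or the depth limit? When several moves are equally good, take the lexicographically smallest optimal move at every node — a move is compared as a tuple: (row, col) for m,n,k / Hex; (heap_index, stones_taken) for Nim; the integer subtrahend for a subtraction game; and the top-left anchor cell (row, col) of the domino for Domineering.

p1 X@[XOXO/X.O.]: (1,1)[XOXO/XXO.]+0* (1,3)[XOXO/X.OX]+0
p2 O@[XOXO/XXO.]: (1,3)[XOXO/XXOO]+0*
p3 X@[XOXO/XXOO] terminal +0; root [XOXO/X.O.] d9

PV length from [XOXO/X.O.]: 2 plies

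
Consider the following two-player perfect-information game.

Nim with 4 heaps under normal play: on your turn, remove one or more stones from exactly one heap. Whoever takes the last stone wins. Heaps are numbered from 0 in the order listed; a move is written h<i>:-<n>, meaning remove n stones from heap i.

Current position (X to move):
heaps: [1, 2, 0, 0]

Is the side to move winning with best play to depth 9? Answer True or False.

[(1,2,0,0)] X move#1: h0:-1:-1/(0,2,0,0), h1:-1:+1/(1,1,0,0)*, h1:-2:-1/(1,0,0,0)
[(1,1,0,0)] O move#2: h0:-1:-1/(0,1,0,0)*, h1:-1:-1/(1,0,0,0)
[(0,1,0,0)] X move#3: h1:-1:+1/(0,0,0,0)*
[(0,0,0,0)] end (terminal -1, O#4); searched (1,2,0,0) to 9

X winning at [(1,2,0,0)]: True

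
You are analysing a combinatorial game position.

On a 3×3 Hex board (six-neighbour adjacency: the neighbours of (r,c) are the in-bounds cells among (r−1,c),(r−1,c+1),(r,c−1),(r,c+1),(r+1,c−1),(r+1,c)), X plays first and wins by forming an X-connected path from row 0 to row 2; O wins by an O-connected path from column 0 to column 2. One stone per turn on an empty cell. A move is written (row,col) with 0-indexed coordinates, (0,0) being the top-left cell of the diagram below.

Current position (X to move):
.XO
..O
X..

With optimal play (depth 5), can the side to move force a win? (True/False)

ply 1, X at .XO/..O/X.. | (0,0)=+1→XXO/..O/X..*; (1,0)=+1→.XO/X.O/X..; (1,1)=+1→.XO/.XO/X..; (2,1)=+1→.XO/..O/XX.; (2,2)=+1→.XO/..O/X.X
ply 2, O at XXO/..O/X.. | (1,0)=-1→XXO/O.O/X..*; (1,1)=-1→XXO/.OO/X..; (2,1)=-1→XXO/..O/XO.; (2,2)=-1→XXO/..O/X.O
ply 3, X at XXO/O.O/X.. | (1,1)=+1→XXO/OXO/X..*; (2,1)=-1→XXO/O.O/XX.; (2,2)=-1→XXO/O.O/X.X
ply 4: XXO/OXO/X.. is terminal -1 (O); from .XO/..O/X.. depth 5

X winning at [.XO/..O/X..]: True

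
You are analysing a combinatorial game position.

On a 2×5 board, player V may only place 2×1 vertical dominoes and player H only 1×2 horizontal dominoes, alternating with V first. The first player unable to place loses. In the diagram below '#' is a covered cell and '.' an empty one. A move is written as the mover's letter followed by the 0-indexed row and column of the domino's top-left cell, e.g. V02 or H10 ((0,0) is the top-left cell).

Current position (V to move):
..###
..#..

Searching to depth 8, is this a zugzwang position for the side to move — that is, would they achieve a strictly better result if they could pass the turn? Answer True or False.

ply 1, V at ..###/..#.. | V00=+1→#.###/#.#..*; V01=+1→.####/.##..
ply 2, H at #.###/#.#.. | H13=-1→#.###/#.###*
ply 3, V at #.###/#.### | V01=+1→#####/#####*
ply 4: #####/##### is terminal -1 (H); from ..###/..#.. depth 8
suppose V passes — search the same position with H to move:
pass> ply 1, H at ..###/..#.. | H00=+1→#####/..#..*; H10=+1→..###/###..; H13=-1→..###/..###
pass> ply 2: #####/..#.. is terminal -1 (V); from ..###/..#.. depth 8
for V: play +1, pass -1

zugzwang(..###/..#.., V) = False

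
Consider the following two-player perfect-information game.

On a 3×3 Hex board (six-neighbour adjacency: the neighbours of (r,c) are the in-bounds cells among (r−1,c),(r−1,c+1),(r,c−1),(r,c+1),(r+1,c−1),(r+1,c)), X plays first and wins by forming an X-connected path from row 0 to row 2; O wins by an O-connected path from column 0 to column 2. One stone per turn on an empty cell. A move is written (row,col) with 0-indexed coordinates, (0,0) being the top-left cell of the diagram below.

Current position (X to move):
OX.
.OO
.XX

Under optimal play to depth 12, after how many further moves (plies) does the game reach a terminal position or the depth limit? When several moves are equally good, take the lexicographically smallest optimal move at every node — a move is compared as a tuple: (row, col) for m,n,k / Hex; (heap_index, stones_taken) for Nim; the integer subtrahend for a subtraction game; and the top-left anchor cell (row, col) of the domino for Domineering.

PV length from [OX./.OO/.XX]: 2 plies

[OX./.OO/.XX] X move#1: (0,2):-1/OXX/.OO/.XX*, (1,0):-1/OX./XOO/.XX, (2,0):-1/OX./.OO/XXX
[OXX/.OO/.XX] O move#2: (1,0):+1/OXX/OOO/.XX*, (2,0):+1/OXX/.OO/OXX
[OXX/OOO/.XX] end (terminal -1, X#3); searched OX./.OO/.XX to 12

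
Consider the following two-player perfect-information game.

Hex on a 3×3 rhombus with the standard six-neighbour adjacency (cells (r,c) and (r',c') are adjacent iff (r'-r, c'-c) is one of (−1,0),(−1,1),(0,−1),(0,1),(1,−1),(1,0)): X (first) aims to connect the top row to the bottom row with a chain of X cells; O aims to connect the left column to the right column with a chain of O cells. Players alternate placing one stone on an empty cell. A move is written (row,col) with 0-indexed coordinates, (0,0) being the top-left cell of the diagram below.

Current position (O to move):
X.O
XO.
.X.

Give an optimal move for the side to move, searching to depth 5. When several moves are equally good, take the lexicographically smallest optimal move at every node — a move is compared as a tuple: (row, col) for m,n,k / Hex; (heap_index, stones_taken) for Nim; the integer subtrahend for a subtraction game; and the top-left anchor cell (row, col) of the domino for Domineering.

p1 O@[X.O/XO./.X.]: (0,1)[XOO/XO./.X.]-1 (1,2)[X.O/XOO/.X.]-1 (2,0)[X.O/XO./OX.]+1* (2,2)[X.O/XO./.XO]-1
p2 X@[X.O/XO./OX.] terminal -1; root [X.O/XO./.X.] d5

O's best at [X.O/XO./.X.]: (2,0)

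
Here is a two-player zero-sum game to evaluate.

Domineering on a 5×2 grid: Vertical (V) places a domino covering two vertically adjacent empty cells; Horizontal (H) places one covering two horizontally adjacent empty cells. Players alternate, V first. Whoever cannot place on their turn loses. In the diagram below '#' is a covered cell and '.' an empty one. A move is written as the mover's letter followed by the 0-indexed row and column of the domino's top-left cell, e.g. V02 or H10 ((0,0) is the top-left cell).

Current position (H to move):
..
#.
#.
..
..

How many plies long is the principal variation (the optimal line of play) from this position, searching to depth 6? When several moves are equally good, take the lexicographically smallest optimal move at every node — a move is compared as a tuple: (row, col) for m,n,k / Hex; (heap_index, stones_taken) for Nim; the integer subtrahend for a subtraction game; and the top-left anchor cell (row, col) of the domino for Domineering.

ply 1, H at ../#./#./../.. | H00=-1→##/#./#./../..; H30=+1→../#./#./##/..*; H40=+1→../#./#./../##
ply 2, V at ../#./#./##/.. | V01=-1→.#/##/#./##/..*; V11=-1→../##/##/##/..
ply 3, H at .#/##/#./##/.. | H40=+1→.#/##/#./##/##*
ply 4: .#/##/#./##/## is terminal -1 (V); from ../#./#./../.. depth 6

PV length from [../#./#./../..]: 3 plies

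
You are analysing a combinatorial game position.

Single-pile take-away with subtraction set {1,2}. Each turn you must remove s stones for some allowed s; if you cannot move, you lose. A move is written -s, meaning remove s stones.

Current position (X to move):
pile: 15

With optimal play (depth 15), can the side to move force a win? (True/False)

X winning at [15]: False

p1 X@[15]: -1[14]-1* -2[13]-1
p2 O@[14]: -1[13]-1 -2[12]+1*
p3 X@[12]: -1[11]-1* -2[10]-1
p4 O@[11]: -1[10]-1 -2[9]+1*
p5 X@[9]: -1[8]-1* -2[7]-1
p6 O@[8]: -1[7]-1 -2[6]+1*
p7 X@[6]: -1[5]-1* -2[4]-1
p8 O@[5]: -1[4]-1 -2[3]+1*
p9 X@[3]: -1[2]-1* -2[1]-1
p10 O@[2]: -1[1]-1 -2[0]+1*
p11 X@[0] terminal -1; root [15] d15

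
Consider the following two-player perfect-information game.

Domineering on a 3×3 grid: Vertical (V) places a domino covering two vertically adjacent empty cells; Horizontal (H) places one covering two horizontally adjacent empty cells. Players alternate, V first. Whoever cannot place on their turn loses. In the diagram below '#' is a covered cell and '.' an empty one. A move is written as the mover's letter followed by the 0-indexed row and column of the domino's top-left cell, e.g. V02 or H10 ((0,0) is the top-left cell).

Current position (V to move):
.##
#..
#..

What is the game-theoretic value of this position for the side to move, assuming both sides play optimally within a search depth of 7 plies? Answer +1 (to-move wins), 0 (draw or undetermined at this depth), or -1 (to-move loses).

ply 1, V at .##/#../#.. | V11=+1→.##/##./##.*; V12=+1→.##/#.#/#.#
ply 2: .##/##./##. is terminal -1 (H); from .##/#../#.. depth 7

value(.##/#../#.., V) = +1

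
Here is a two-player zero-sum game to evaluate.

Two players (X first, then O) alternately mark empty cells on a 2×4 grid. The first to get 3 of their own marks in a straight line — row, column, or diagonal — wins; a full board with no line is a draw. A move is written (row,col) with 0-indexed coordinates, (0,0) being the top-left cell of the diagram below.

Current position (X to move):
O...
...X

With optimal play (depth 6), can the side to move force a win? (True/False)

p1 X@[O.../...X]: (0,1)[OX../...X]+0* (0,2)[O.X./...X]+0 (0,3)[O..X/...X]+0 (1,0)[O.../X..X]+0 (1,1)[O.../.X.X]+0 (1,2)[O.../..XX]+0
p2 O@[OX../...X]: (0,2)[OXO./...X]+0* (0,3)[OX.O/...X]+0 (1,0)[OX../O..X]+0 (1,1)[OX../.O.X]+0 (1,2)[OX../..OX]+0
p3 X@[OXO./...X]: (0,3)[OXOX/...X]+0* (1,0)[OXO./X..X]+0 (1,1)[OXO./.X.X]+0 (1,2)[OXO./..XX]+0
p4 O@[OXOX/...X]: (1,0)[OXOX/O..X]+0* (1,1)[OXOX/.O.X]+0 (1,2)[OXOX/..OX]+0
p5 X@[OXOX/O..X]: (1,1)[OXOX/OX.X]+0* (1,2)[OXOX/O.XX]+0
p6 O@[OXOX/OX.X]: (1,2)[OXOX/OXOX]+0*
p7 X@[OXOX/OXOX] terminal +0; root [O.../...X] d6

X winning at [O.../...X]: False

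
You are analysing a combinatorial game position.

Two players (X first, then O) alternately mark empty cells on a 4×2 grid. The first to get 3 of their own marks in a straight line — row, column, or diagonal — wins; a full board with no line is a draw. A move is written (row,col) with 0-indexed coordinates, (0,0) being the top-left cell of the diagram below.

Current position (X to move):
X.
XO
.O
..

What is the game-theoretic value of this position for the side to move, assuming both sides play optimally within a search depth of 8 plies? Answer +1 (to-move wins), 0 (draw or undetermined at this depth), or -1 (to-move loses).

value(X./XO/.O/.., X) = +1

ply 1, X at X./XO/.O/.. | (0,1)=-1→XX/XO/.O/..; (2,0)=+1→X./XO/XO/..*; (3,0)=-1→X./XO/.O/X.; (3,1)=-1→X./XO/.O/.X
ply 2: X./XO/XO/.. is terminal -1 (O); from X./XO/.O/.. depth 8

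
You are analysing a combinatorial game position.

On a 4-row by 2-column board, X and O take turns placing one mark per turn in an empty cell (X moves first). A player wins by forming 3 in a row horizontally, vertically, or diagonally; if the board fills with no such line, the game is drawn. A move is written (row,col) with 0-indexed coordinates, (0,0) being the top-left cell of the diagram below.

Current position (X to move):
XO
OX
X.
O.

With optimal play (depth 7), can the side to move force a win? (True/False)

ply 1, X at XO/OX/X./O. | (2,1)=+0→XO/OX/XX/O.*; (3,1)=+0→XO/OX/X./OX
ply 2, O at XO/OX/XX/O. | (3,1)=+0→XO/OX/XX/OO*
ply 3: XO/OX/XX/OO is terminal +0 (X); from XO/OX/X./O. depth 7

X winning at [XO/OX/X./O.]: False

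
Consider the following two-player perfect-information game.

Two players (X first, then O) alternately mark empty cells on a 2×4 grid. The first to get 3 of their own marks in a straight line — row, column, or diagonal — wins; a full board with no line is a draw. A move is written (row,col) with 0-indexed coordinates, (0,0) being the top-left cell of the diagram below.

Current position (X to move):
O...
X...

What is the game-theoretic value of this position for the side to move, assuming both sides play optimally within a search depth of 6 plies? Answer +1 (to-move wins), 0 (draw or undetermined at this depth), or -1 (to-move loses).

[O.../X...] X move#1: (0,1):+0/OX../X...*, (0,2):+0/O.X./X..., (0,3):+0/O..X/X..., (1,1):+0/O.../XX.., (1,2):+0/O.../X.X., (1,3):+0/O.../X..X
[OX../X...] O move#2: (0,2):+0/OXO./X...*, (0,3):+0/OX.O/X..., (1,1):+0/OX../XO.., (1,2):+0/OX../X.O., (1,3):+0/OX../X..O
[OXO./X...] X move#3: (0,3):+0/OXOX/X...*, (1,1):+0/OXO./XX.., (1,2):+0/OXO./X.X., (1,3):+0/OXO./X..X
[OXOX/X...] O move#4: (1,1):+0/OXOX/XO..*, (1,2):+0/OXOX/X.O., (1,3):+0/OXOX/X..O
[OXOX/XO..] X move#5: (1,2):+0/OXOX/XOX.*, (1,3):+0/OXOX/XO.X
[OXOX/XOX.] O move#6: (1,3):+0/OXOX/XOXO*
[OXOX/XOXO] end (terminal +0, X#7); searched O.../X... to 6

value(O.../X..., X) = 0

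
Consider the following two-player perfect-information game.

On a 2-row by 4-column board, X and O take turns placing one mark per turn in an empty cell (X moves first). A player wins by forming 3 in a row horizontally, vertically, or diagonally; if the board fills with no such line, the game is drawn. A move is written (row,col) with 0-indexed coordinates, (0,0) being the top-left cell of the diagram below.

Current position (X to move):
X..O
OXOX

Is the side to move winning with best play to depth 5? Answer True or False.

X winning at [X..O/OXOX]: False

[X..O/OXOX] X move#1: (0,1):+0/XX.O/OXOX*, (0,2):+0/X.XO/OXOX
[XX.O/OXOX] O move#2: (0,2):+0/XXOO/OXOX*
[XXOO/OXOX] end (terminal +0, X#3); searched X..O/OXOX to 5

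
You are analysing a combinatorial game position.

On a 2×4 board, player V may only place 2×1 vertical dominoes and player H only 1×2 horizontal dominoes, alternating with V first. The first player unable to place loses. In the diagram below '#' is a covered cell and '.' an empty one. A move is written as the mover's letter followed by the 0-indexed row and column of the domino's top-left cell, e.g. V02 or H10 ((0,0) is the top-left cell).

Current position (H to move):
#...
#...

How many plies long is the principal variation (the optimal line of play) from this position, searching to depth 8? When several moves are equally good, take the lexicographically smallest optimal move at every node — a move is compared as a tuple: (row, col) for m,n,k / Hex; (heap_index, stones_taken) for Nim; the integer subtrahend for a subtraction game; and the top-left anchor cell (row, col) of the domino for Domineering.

ply 1, H at #.../#... | H01=+1→###./#...*; H02=+1→#.##/#...; H11=+1→#.../###.; H12=+1→#.../#.##
ply 2, V at ###./#... | V03=-1→####/#..#*
ply 3, H at ####/#..# | H11=+1→####/####*
ply 4: ####/#### is terminal -1 (V); from #.../#... depth 8

PV length from [#.../#...]: 3 plies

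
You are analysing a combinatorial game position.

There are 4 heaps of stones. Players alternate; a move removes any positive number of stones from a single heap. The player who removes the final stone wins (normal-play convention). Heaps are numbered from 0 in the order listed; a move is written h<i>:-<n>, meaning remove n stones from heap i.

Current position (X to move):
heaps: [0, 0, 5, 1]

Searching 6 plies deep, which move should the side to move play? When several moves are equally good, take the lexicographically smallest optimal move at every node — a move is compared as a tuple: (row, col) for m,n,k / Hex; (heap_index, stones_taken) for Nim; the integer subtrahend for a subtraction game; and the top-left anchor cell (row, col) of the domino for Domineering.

X's best at [(0,0,5,1)]: h2:-4

ply 1, X at (0,0,5,1) | h2:-1=-1→(0,0,4,1); h2:-2=-1→(0,0,3,1); h2:-3=-1→(0,0,2,1); h2:-4=+1→(0,0,1,1)*; h2:-5=-1→(0,0,0,1); h3:-1=-1→(0,0,5,0)
ply 2, O at (0,0,1,1) | h2:-1=-1→(0,0,0,1)*; h3:-1=-1→(0,0,1,0)
ply 3, X at (0,0,0,1) | h3:-1=+1→(0,0,0,0)*
ply 4: (0,0,0,0) is terminal -1 (O); from (0,0,5,1) depth 6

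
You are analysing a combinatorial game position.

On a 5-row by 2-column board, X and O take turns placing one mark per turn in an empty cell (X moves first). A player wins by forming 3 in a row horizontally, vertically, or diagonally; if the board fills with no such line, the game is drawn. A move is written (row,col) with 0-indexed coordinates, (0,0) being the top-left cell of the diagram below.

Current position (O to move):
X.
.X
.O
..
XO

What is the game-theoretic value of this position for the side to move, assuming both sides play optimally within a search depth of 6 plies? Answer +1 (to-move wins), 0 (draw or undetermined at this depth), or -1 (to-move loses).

value(X./.X/.O/../XO, O) = +1

ply 1, O at X./.X/.O/../XO | (0,1)=+0→XO/.X/.O/../XO; (1,0)=+0→X./OX/.O/../XO; (2,0)=+0→X./.X/OO/../XO; (3,0)=+0→X./.X/.O/O./XO; (3,1)=+1→X./.X/.O/.O/XO*
ply 2: X./.X/.O/.O/XO is terminal -1 (X); from X./.X/.O/../XO depth 6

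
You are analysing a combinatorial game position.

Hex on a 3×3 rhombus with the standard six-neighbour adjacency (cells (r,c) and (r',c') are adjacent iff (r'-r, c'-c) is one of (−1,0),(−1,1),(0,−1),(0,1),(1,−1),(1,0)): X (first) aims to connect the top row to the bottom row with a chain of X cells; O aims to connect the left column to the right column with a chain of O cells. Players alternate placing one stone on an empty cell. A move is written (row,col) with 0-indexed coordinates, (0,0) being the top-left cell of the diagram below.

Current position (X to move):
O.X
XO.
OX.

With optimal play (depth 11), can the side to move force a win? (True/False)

X winning at [O.X/XO./OX.]: True

p1 X@[O.X/XO./OX.]: (0,1)[OXX/XO./OX.]-1 (1,2)[O.X/XOX/OX.]+1* (2,2)[O.X/XO./OXX]-1
p2 O@[O.X/XOX/OX.] terminal -1; root [O.X/XO./OX.] d11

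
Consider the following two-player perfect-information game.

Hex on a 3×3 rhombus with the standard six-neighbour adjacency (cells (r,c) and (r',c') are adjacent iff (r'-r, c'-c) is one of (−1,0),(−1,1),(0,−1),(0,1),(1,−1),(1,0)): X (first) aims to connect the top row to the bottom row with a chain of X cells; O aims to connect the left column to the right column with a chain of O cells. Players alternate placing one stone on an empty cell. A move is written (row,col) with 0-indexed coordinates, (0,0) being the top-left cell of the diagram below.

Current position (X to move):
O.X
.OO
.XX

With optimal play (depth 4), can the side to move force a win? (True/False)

p1 X@[O.X/.OO/.XX]: (0,1)[OXX/.OO/.XX]-1* (1,0)[O.X/XOO/.XX]-1 (2,0)[O.X/.OO/XXX]-1
p2 O@[OXX/.OO/.XX]: (1,0)[OXX/OOO/.XX]+1* (2,0)[OXX/.OO/OXX]+1
p3 X@[OXX/OOO/.XX] terminal -1; root [O.X/.OO/.XX] d4

X winning at [O.X/.OO/.XX]: False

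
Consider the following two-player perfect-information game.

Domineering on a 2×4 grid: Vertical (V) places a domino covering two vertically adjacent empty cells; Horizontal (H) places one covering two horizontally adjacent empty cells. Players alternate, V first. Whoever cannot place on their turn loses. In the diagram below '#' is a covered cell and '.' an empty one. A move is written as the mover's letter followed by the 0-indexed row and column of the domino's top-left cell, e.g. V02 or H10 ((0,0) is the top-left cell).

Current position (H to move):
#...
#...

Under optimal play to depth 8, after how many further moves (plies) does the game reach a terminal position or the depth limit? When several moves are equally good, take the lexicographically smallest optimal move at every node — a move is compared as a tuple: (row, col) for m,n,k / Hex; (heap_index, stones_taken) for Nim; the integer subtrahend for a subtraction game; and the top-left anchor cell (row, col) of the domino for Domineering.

PV length from [#.../#...]: 3 plies

p1 H@[#.../#...]: H01[###./#...]+1* H02[#.##/#...]+1 H11[#.../###.]+1 H12[#.../#.##]+1
p2 V@[###./#...]: V03[####/#..#]-1*
p3 H@[####/#..#]: H11[####/####]+1*
p4 V@[####/####] terminal -1; root [#.../#...] d8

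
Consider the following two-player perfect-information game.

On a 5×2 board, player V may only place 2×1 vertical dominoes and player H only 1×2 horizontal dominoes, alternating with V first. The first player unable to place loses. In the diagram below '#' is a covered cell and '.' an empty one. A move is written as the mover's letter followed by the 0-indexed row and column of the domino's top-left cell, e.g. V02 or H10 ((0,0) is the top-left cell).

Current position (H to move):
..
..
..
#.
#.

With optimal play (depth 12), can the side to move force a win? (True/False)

[../../../#./#.] H move#1: H00:-1/##/../../#./#., H10:+1/../##/../#./#.*, H20:-1/../../##/#./#.
[../##/../#./#.] V move#2: V21:-1/../##/.#/##/#.*, V31:-1/../##/../##/##
[../##/.#/##/#.] H move#3: H00:+1/##/##/.#/##/#.*
[##/##/.#/##/#.] end (terminal -1, V#4); searched ../../../#./#. to 12

H winning at [../../../#./#.]: True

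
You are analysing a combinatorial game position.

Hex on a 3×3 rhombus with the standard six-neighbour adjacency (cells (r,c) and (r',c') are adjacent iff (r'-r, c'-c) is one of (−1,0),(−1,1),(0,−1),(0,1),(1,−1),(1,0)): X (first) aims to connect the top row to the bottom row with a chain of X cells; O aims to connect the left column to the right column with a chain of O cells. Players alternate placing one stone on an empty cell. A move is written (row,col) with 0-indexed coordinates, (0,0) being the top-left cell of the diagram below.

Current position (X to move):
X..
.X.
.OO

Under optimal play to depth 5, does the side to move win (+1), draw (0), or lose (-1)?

value(X../.X./.OO, X) = +1

[X../.X./.OO] X move#1: (0,1):-1/XX./.X./.OO, (0,2):-1/X.X/.X./.OO, (1,0):-1/X../XX./.OO, (1,2):-1/X../.XX/.OO, (2,0):+1/X../.X./XOO*
[X../.X./XOO] O move#2: (0,1):-1/XO./.X./XOO*, (0,2):-1/X.O/.X./XOO, (1,0):-1/X../OX./XOO, (1,2):-1/X../.XO/XOO
[XO./.X./XOO] X move#3: (0,2):+1/XOX/.X./XOO*, (1,0):+1/XO./XX./XOO, (1,2):+1/XO./.XX/XOO
[XOX/.X./XOO] end (terminal -1, O#4); searched X../.X./.OO to 5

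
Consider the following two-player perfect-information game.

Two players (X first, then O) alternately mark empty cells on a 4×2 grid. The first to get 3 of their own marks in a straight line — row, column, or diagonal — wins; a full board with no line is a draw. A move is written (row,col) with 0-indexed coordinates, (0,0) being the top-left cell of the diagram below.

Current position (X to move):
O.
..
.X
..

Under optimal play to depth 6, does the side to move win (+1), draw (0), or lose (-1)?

value(O./../.X/.., X) = +1

[O./../.X/..] X move#1: (0,1):+0/OX/../.X/.., (1,0):+0/O./X./.X/.., (1,1):+1/O./.X/.X/..*, (2,0):+0/O./../XX/.., (3,0):+0/O./../.X/X., (3,1):+0/O./../.X/.X
[O./.X/.X/..] O move#2: (0,1):-1/OO/.X/.X/..*, (1,0):-1/O./OX/.X/.., (2,0):-1/O./.X/OX/.., (3,0):-1/O./.X/.X/O., (3,1):-1/O./.X/.X/.O
[OO/.X/.X/..] X move#3: (1,0):+0/OO/XX/.X/.., (2,0):+0/OO/.X/XX/.., (3,0):+0/OO/.X/.X/X., (3,1):+1/OO/.X/.X/.X*
[OO/.X/.X/.X] end (terminal -1, O#4); searched O./../.X/.. to 6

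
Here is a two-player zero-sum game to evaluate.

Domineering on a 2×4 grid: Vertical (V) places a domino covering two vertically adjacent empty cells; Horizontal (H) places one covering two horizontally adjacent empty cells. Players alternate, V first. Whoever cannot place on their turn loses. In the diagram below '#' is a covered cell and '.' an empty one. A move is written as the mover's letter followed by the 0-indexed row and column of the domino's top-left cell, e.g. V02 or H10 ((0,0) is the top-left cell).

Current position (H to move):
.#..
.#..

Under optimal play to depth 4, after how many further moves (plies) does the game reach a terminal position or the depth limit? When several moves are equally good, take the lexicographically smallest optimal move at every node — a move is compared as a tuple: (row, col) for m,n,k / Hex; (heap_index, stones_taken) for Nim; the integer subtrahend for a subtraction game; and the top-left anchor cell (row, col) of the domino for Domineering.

PV length from [.#../.#..]: 3 plies

[.#../.#..] H move#1: H02:+1/.###/.#..*, H12:+1/.#../.###
[.###/.#..] V move#2: V00:-1/####/##..*
[####/##..] H move#3: H12:+1/####/####*
[####/####] end (terminal -1, V#4); searched .#../.#.. to 4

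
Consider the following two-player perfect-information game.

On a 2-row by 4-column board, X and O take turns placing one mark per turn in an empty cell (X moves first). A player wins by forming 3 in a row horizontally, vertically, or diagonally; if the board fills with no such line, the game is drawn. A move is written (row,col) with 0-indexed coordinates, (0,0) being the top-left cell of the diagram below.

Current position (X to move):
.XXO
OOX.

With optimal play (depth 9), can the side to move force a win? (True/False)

X winning at [.XXO/OOX.]: True

ply 1, X at .XXO/OOX. | (0,0)=+1→XXXO/OOX.*; (1,3)=+0→.XXO/OOXX
ply 2: XXXO/OOX. is terminal -1 (O); from .XXO/OOX. depth 9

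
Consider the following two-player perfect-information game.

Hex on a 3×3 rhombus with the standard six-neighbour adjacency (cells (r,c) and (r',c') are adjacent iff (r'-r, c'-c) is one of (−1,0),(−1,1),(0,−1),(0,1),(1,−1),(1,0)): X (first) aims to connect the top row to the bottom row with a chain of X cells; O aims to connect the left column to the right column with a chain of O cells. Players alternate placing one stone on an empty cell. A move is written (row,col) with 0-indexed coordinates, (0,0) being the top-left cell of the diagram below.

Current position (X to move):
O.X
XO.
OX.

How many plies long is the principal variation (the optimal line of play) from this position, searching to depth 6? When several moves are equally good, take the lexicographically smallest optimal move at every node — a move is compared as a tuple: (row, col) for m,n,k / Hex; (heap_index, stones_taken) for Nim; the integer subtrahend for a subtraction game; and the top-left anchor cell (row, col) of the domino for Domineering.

ply 1, X at O.X/XO./OX. | (0,1)=-1→OXX/XO./OX.; (1,2)=+1→O.X/XOX/OX.*; (2,2)=-1→O.X/XO./OXX
ply 2: O.X/XOX/OX. is terminal -1 (O); from O.X/XO./OX. depth 6

PV length from [O.X/XO./OX.]: 1 ply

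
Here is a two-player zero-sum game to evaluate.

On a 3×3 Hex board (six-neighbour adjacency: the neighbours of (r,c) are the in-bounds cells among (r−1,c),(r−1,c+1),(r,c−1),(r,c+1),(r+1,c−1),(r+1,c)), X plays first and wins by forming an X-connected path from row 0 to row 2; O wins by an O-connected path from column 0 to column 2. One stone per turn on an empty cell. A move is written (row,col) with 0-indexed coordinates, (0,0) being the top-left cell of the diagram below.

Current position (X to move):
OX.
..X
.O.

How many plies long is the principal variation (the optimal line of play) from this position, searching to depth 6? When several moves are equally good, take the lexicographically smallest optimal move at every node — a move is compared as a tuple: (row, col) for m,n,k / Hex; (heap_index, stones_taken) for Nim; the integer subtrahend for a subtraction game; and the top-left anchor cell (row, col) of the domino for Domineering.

PV length from [OX./..X/.O.]: 5 plies

[OX./..X/.O.] X move#1: (0,2):+1/OXX/..X/.O.*, (1,0):+1/OX./X.X/.O., (1,1):+1/OX./.XX/.O., (2,0):+1/OX./..X/XO., (2,2):+1/OX./..X/.OX
[OXX/..X/.O.] O move#2: (1,0):-1/OXX/O.X/.O.*, (1,1):-1/OXX/.OX/.O., (2,0):-1/OXX/..X/OO., (2,2):-1/OXX/..X/.OO
[OXX/O.X/.O.] X move#3: (1,1):+1/OXX/OXX/.O.*, (2,0):+1/OXX/O.X/XO., (2,2):+1/OXX/O.X/.OX
[OXX/OXX/.O.] O move#4: (2,0):-1/OXX/OXX/OO.*, (2,2):-1/OXX/OXX/.OO
[OXX/OXX/OO.] X move#5: (2,2):+1/OXX/OXX/OOX*
[OXX/OXX/OOX] end (terminal -1, O#6); searched OX./..X/.O. to 6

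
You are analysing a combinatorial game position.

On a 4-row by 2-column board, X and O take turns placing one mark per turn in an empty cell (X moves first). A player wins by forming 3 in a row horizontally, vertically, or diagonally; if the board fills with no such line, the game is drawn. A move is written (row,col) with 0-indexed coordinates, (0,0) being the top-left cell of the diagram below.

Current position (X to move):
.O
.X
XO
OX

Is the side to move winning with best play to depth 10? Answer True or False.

[.O/.X/XO/OX] X move#1: (0,0):+0/XO/.X/XO/OX*, (1,0):+0/.O/XX/XO/OX
[XO/.X/XO/OX] O move#2: (1,0):+0/XO/OX/XO/OX*
[XO/OX/XO/OX] end (terminal +0, X#3); searched .O/.X/XO/OX to 10

X winning at [.O/.X/XO/OX]: False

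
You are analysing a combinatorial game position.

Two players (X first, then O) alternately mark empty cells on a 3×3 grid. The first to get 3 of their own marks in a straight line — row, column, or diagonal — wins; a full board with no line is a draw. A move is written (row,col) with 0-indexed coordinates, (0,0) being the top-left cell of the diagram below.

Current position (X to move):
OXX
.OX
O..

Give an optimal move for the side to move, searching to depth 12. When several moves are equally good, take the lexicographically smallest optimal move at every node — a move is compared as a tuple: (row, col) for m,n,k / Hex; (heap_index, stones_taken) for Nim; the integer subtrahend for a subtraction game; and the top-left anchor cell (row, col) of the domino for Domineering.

X's best at [OXX/.OX/O..]: (2,2)

p1 X@[OXX/.OX/O..]: (1,0)[OXX/XOX/O..]-1 (2,1)[OXX/.OX/OX.]-1 (2,2)[OXX/.OX/O.X]+1*
p2 O@[OXX/.OX/O.X] terminal -1; root [OXX/.OX/O..] d12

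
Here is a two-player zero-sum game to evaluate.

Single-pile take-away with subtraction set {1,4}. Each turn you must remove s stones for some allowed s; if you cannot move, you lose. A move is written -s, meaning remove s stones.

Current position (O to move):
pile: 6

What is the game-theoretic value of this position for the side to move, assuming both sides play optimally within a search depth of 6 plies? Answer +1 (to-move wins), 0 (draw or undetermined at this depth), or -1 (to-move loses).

[6] O move#1: -1:+1/5*, -4:+1/2
[5] X move#2: -1:-1/4*, -4:-1/1
[4] O move#3: -1:-1/3, -4:+1/0*
[0] end (terminal -1, X#4); searched 6 to 6

value(6, O) = +1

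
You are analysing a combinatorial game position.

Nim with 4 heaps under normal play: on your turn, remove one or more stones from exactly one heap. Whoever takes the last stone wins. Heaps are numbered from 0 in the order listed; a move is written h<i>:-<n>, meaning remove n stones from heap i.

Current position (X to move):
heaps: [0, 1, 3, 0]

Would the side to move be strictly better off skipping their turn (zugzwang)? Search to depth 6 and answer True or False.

p1 X@[(0,1,3,0)]: h1:-1[(0,0,3,0)]-1 h2:-1[(0,1,2,0)]-1 h2:-2[(0,1,1,0)]+1* h2:-3[(0,1,0,0)]-1
p2 O@[(0,1,1,0)]: h1:-1[(0,0,1,0)]-1* h2:-1[(0,1,0,0)]-1
p3 X@[(0,0,1,0)]: h2:-1[(0,0,0,0)]+1*
p4 O@[(0,0,0,0)] terminal -1; root [(0,1,3,0)] d6
if X skipped the turn, O would face:
~ p1 O@[(0,1,3,0)]: h1:-1[(0,0,3,0)]-1 h2:-1[(0,1,2,0)]-1 h2:-2[(0,1,1,0)]+1* h2:-3[(0,1,0,0)]-1
~ p2 X@[(0,1,1,0)]: h1:-1[(0,0,1,0)]-1* h2:-1[(0,1,0,0)]-1
~ p3 O@[(0,0,1,0)]: h2:-1[(0,0,0,0)]+1*
~ p4 X@[(0,0,0,0)] terminal -1; root [(0,1,3,0)] d6
compare (X): move=+1 vs pass=-1

zugzwang((0,1,3,0), X) = False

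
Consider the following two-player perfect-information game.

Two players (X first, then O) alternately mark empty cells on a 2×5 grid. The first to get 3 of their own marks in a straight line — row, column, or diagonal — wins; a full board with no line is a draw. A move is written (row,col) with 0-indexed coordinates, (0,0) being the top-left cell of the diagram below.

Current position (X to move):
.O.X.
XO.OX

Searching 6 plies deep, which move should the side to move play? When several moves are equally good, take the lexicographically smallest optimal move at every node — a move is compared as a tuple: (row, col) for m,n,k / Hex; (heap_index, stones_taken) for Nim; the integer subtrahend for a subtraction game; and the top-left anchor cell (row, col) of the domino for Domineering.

X's best at [.O.X./XO.OX]: (1,2)

[.O.X./XO.OX] X move#1: (0,0):-1/XO.X./XO.OX, (0,2):-1/.OXX./XO.OX, (0,4):-1/.O.XX/XO.OX, (1,2):+0/.O.X./XOXOX*
[.O.X./XOXOX] O move#2: (0,0):+0/OO.X./XOXOX*, (0,2):+0/.OOX./XOXOX, (0,4):+0/.O.XO/XOXOX
[OO.X./XOXOX] X move#3: (0,2):+0/OOXX./XOXOX*, (0,4):-1/OO.XX/XOXOX
[OOXX./XOXOX] O move#4: (0,4):+0/OOXXO/XOXOX*
[OOXXO/XOXOX] end (terminal +0, X#5); searched .O.X./XO.OX to 6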